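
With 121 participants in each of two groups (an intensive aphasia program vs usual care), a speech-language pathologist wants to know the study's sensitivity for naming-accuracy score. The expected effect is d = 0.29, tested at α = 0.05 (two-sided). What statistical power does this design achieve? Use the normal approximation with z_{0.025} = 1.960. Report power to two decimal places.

power ≈ 0.62

For two equal groups, power = Φ(d·√(n/2) − z_{α/2}).
d·√(n/2) = 0.29 × √(121/2) = 0.29 × 7.778 = 2.256.
z_β = 2.256 − 1.960 = 0.296.
Power = Φ(0.296) = 0.616.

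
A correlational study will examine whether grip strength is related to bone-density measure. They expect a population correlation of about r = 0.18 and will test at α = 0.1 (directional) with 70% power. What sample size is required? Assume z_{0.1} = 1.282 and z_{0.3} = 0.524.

Fisher's z: C = ½·ln((1+r)/(1−r)) = ½·ln(1.4390) = 0.1820.
n = ((z_{α} + z_β)/C)² + 3.
(1.282 + 0.524) / 0.1820 = 1.806 / 0.1820 = 9.923.
n = 9.923² + 3 = 98.47 + 3 = 101.5.
Round up.

n = 102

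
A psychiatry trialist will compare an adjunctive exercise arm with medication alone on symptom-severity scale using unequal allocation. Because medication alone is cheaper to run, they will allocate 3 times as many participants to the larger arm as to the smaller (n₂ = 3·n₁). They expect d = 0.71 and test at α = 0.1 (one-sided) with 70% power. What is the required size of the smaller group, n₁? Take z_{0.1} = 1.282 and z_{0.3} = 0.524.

n₁ = 9

With allocation ratio k = n₂/n₁ = 3, Var(x̄₁−x̄₂) = σ²(1/n₁ + 1/(k·n₁)) = σ²·(k+1)/(k·n₁).
So n₁ = (1 + 1/k)·((z_{α} + z_β)/d)² = 1.333 × (1.806/0.71)².
n₁ = 1.333 × 6.47 = 8.6.
Round up: n₁ = 9, giving n₂ = 3 × 9 = 27.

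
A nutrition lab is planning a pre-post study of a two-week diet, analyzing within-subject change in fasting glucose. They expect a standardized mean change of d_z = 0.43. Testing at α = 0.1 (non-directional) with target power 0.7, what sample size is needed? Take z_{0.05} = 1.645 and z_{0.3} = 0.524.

n = 26 pairs

For a paired (one-sample on differences) test: n = ((z_{α/2} + z_β) / d)².
z_{α/2} + z_β = 1.645 + 0.524 = 2.169.
n = (2.169 / 0.43)² = 5.044² = 25.44.
Round up.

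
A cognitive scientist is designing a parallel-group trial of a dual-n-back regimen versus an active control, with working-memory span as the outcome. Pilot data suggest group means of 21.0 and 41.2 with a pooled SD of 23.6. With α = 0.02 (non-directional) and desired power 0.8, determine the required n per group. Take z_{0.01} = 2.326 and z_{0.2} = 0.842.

Cohen's d = |M₁ − M₂| / SD_pooled = |21.0 − 41.2| / 23.6 = 20.2 / 23.6 = 0.856.
For two independent groups with equal n: n = 2·((z_{α/2} + z_β) / d)².
z_{α/2} + z_β = 2.326 + 0.842 = 3.168.
n = 2 × (3.168 / 0.856)² = 2 × 3.701² = 2 × 13.70 = 27.4.
Round up to the next whole participant.

n = 28 per group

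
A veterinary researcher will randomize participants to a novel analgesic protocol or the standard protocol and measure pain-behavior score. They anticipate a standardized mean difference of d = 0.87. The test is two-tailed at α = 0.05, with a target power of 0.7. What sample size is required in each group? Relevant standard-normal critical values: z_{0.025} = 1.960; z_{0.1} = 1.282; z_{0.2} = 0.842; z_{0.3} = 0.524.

For two independent groups with equal n: n = 2·((z_{α/2} + z_β) / d)².
z_{α/2} + z_β = 1.960 + 0.524 = 2.484.
n = 2 × (2.484 / 0.87)² = 2 × 2.855² = 2 × 8.15 = 16.3.
Round up to the next whole participant.

n = 17 per group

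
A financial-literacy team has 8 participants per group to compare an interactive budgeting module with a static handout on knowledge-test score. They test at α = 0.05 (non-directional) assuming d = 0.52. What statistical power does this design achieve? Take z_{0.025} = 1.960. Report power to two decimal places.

power ≈ 0.18

For two equal groups, power = Φ(d·√(n/2) − z_{α/2}).
d·√(n/2) = 0.52 × √(8/2) = 0.52 × 2.000 = 1.040.
z_β = 1.040 − 1.960 = -0.920.
Power = Φ(-0.920) = 0.179.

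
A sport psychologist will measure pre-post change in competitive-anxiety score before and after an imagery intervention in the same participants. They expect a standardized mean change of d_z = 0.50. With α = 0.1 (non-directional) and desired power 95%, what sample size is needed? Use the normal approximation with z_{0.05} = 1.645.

For a paired (one-sample on differences) test: n = ((z_{α/2} + z_β) / d)².
z_{α/2} + z_β = 1.645 + 1.645 = 3.290.
n = (3.290 / 0.50)² = 6.580² = 43.30.
Round up.

n = 44 pairs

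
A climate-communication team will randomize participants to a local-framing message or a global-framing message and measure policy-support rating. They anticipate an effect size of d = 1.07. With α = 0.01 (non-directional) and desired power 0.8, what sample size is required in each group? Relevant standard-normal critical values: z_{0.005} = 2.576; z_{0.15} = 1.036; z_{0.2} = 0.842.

n = 21 per group

For two independent groups with equal n: n = 2·((z_{α/2} + z_β) / d)².
z_{α/2} + z_β = 2.576 + 0.842 = 3.418.
n = 2 × (3.418 / 1.07)² = 2 × 3.194² = 2 × 10.20 = 20.4.
Round up to the next whole participant.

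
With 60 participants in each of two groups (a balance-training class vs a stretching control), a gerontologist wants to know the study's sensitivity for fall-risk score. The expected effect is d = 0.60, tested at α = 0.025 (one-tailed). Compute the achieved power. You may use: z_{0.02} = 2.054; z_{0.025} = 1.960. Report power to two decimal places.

For two equal groups, power = Φ(d·√(n/2) − z_{α}).
d·√(n/2) = 0.60 × √(60/2) = 0.60 × 5.477 = 3.286.
z_β = 3.286 − 1.960 = 1.326.
Power = Φ(1.326) = 0.908.

power ≈ 0.91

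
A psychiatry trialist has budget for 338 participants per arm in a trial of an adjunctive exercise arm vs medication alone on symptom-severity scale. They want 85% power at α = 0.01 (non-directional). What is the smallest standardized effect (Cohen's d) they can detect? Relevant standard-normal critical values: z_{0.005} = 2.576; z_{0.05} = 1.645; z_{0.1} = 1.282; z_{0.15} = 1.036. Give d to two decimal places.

For two independent groups of n = 338 each: d_min = (z_{α/2} + z_β)·√(2/n).
z-sum = 2.576 + 1.036 = 3.612.
d_min = 3.612 × √(2/338) = 3.612 × 0.0769 = 0.278.

d_min ≈ 0.28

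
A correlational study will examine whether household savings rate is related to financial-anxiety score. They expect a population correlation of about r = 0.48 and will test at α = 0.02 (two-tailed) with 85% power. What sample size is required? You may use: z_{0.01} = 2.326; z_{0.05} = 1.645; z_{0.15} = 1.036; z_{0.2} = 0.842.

n = 45

Fisher's z: C = ½·ln((1+r)/(1−r)) = ½·ln(2.8462) = 0.5230.
n = ((z_{α/2} + z_β)/C)² + 3.
(2.326 + 1.036) / 0.5230 = 3.362 / 0.5230 = 6.428.
n = 6.428² + 3 = 41.32 + 3 = 44.3.
Round up.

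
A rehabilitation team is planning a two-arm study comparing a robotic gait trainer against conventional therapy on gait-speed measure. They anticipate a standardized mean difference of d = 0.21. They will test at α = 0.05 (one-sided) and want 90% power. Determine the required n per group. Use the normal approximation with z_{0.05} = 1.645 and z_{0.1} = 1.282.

For two independent groups with equal n: n = 2·((z_{α} + z_β) / d)².
z_{α} + z_β = 1.645 + 1.282 = 2.927.
n = 2 × (2.927 / 0.21)² = 2 × 13.938² = 2 × 194.27 = 388.5.
Round up to the next whole participant.

n = 389 per group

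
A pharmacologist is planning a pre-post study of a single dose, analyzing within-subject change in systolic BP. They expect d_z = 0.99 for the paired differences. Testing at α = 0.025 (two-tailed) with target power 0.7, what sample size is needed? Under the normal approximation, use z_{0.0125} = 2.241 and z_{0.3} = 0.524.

For a paired (one-sample on differences) test: n = ((z_{α/2} + z_β) / d)².
z_{α/2} + z_β = 2.241 + 0.524 = 2.765.
n = (2.765 / 0.99)² = 2.793² = 7.80.
Round up.

n = 8 pairs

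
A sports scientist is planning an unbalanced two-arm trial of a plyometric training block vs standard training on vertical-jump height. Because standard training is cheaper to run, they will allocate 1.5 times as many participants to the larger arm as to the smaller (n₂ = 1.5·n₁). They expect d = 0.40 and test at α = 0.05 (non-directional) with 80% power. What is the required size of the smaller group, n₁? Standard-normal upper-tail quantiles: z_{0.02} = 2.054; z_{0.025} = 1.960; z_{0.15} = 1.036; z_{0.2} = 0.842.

With allocation ratio k = n₂/n₁ = 1.5, Var(x̄₁−x̄₂) = σ²(1/n₁ + 1/(k·n₁)) = σ²·(k+1)/(k·n₁).
So n₁ = (1 + 1/k)·((z_{α/2} + z_β)/d)² = 1.667 × (2.802/0.40)².
n₁ = 1.667 × 49.07 = 81.8.
Round up: n₁ = 82, giving n₂ = 1.5 × 82 = 123.

n₁ = 82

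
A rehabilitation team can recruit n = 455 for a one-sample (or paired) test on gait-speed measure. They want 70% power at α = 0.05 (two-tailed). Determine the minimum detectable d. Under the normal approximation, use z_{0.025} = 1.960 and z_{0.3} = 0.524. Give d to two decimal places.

d_min ≈ 0.12

For a single sample (or paired design) of n = 455: d_min = (z_{α/2} + z_β)/√n.
z-sum = 1.960 + 0.524 = 2.484.
d_min = 2.484 / √455 = 2.484 / 21.331 = 0.116.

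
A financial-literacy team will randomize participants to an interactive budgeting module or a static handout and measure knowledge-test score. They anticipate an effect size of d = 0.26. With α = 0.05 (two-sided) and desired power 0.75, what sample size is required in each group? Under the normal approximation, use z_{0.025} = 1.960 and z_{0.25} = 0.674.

n = 206 per group

For two independent groups with equal n: n = 2·((z_{α/2} + z_β) / d)².
z_{α/2} + z_β = 1.960 + 0.674 = 2.634.
n = 2 × (2.634 / 0.26)² = 2 × 10.131² = 2 × 102.63 = 205.3.
Round up to the next whole participant.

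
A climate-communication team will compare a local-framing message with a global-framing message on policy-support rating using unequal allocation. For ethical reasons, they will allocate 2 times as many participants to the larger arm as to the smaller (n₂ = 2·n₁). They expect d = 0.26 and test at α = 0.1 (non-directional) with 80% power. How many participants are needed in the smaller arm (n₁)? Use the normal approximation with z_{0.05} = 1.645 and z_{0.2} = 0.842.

With allocation ratio k = n₂/n₁ = 2, Var(x̄₁−x̄₂) = σ²(1/n₁ + 1/(k·n₁)) = σ²·(k+1)/(k·n₁).
So n₁ = (1 + 1/k)·((z_{α/2} + z_β)/d)² = 1.500 × (2.487/0.26)².
n₁ = 1.500 × 91.50 = 137.2.
Round up: n₁ = 138, giving n₂ = 2 × 138 = 276.

n₁ = 138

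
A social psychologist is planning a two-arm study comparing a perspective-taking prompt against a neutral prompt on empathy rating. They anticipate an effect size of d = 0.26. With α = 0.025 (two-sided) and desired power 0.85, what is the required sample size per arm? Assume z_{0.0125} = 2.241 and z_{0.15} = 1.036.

For two independent groups with equal n: n = 2·((z_{α/2} + z_β) / d)².
z_{α/2} + z_β = 2.241 + 1.036 = 3.277.
n = 2 × (3.277 / 0.26)² = 2 × 12.604² = 2 × 158.86 = 317.7.
Round up to the next whole participant.

n = 318 per group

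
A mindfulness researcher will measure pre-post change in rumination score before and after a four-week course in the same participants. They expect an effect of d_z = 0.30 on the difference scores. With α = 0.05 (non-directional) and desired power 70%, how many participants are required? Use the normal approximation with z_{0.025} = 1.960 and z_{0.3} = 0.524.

n = 69 pairs

For a paired (one-sample on differences) test: n = ((z_{α/2} + z_β) / d)².
z_{α/2} + z_β = 1.960 + 0.524 = 2.484.
n = (2.484 / 0.30)² = 8.280² = 68.56.
Round up.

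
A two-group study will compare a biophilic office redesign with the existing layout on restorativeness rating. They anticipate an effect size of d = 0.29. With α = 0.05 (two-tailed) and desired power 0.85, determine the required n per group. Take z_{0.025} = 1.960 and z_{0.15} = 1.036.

For two independent groups with equal n: n = 2·((z_{α/2} + z_β) / d)².
z_{α/2} + z_β = 1.960 + 1.036 = 2.996.
n = 2 × (2.996 / 0.29)² = 2 × 10.331² = 2 × 106.73 = 213.5.
Round up to the next whole participant.

n = 214 per group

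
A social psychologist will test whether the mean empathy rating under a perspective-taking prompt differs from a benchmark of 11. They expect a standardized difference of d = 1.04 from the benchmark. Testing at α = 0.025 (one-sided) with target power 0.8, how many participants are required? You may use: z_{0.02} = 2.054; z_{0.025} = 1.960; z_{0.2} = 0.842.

For a one-sample test: n = ((z_{α} + z_β) / d)².
z_{α} + z_β = 1.960 + 0.842 = 2.802.
n = (2.802 / 1.04)² = 2.694² = 7.26.
Round up.

n = 8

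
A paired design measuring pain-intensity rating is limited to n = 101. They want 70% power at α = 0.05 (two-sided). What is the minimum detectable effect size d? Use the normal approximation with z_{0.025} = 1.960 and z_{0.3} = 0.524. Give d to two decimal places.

d_min ≈ 0.25

For a single sample (or paired design) of n = 101: d_min = (z_{α/2} + z_β)/√n.
z-sum = 1.960 + 0.524 = 2.484.
d_min = 2.484 / √101 = 2.484 / 10.050 = 0.247.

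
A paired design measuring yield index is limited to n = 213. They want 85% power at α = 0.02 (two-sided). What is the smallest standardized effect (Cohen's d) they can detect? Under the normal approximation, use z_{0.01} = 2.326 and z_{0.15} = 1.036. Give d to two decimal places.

For a single sample (or paired design) of n = 213: d_min = (z_{α/2} + z_β)/√n.
z-sum = 2.326 + 1.036 = 3.362.
d_min = 3.362 / √213 = 3.362 / 14.595 = 0.230.

d_min ≈ 0.23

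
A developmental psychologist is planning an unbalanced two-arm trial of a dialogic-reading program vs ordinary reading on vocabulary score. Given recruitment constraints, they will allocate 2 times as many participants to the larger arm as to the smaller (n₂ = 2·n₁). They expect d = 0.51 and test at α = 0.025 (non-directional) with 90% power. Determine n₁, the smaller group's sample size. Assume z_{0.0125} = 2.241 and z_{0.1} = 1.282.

n₁ = 72

With allocation ratio k = n₂/n₁ = 2, Var(x̄₁−x̄₂) = σ²(1/n₁ + 1/(k·n₁)) = σ²·(k+1)/(k·n₁).
So n₁ = (1 + 1/k)·((z_{α/2} + z_β)/d)² = 1.500 × (3.523/0.51)².
n₁ = 1.500 × 47.72 = 71.6.
Round up: n₁ = 72, giving n₂ = 2 × 72 = 144.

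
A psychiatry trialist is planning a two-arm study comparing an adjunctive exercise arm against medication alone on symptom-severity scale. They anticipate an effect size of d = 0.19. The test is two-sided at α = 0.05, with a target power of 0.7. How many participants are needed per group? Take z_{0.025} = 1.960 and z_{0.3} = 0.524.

n = 342 per group

For two independent groups with equal n: n = 2·((z_{α/2} + z_β) / d)².
z_{α/2} + z_β = 1.960 + 0.524 = 2.484.
n = 2 × (2.484 / 0.19)² = 2 × 13.074² = 2 × 170.92 = 341.8.
Round up to the next whole participant.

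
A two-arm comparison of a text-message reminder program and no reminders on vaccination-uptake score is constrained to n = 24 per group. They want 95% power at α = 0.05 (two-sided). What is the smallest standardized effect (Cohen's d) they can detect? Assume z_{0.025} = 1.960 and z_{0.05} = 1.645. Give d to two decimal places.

d_min ≈ 1.04

For two independent groups of n = 24 each: d_min = (z_{α/2} + z_β)·√(2/n).
z-sum = 1.960 + 1.645 = 3.605.
d_min = 3.605 × √(2/24) = 3.605 × 0.2887 = 1.041.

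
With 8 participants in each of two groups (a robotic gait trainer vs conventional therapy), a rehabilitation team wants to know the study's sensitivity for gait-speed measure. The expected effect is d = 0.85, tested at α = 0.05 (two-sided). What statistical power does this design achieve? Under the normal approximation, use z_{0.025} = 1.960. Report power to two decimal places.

power ≈ 0.40

For two equal groups, power = Φ(d·√(n/2) − z_{α/2}).
d·√(n/2) = 0.85 × √(8/2) = 0.85 × 2.000 = 1.700.
z_β = 1.700 − 1.960 = -0.260.
Power = Φ(-0.260) = 0.397.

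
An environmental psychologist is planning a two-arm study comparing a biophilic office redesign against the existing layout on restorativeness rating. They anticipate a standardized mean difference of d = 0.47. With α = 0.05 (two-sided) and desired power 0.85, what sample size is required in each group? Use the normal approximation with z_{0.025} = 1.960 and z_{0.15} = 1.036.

n = 82 per group

For two independent groups with equal n: n = 2·((z_{α/2} + z_β) / d)².
z_{α/2} + z_β = 1.960 + 1.036 = 2.996.
n = 2 × (2.996 / 0.47)² = 2 × 6.374² = 2 × 40.63 = 81.3.
Round up to the next whole participant.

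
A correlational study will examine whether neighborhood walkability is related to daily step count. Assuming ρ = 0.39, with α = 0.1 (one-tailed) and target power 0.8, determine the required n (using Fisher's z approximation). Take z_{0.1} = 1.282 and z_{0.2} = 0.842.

n = 30

Fisher's z: C = ½·ln((1+r)/(1−r)) = ½·ln(2.2787) = 0.4118.
n = ((z_{α} + z_β)/C)² + 3.
(1.282 + 0.842) / 0.4118 = 2.124 / 0.4118 = 5.158.
n = 5.158² + 3 = 26.60 + 3 = 29.6.
Round up.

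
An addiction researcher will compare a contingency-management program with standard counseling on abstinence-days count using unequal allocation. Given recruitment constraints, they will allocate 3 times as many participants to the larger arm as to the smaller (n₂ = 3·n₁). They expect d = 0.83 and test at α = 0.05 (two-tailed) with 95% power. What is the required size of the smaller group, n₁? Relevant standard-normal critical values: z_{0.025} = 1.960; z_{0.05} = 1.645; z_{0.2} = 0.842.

With allocation ratio k = n₂/n₁ = 3, Var(x̄₁−x̄₂) = σ²(1/n₁ + 1/(k·n₁)) = σ²·(k+1)/(k·n₁).
So n₁ = (1 + 1/k)·((z_{α/2} + z_β)/d)² = 1.333 × (3.605/0.83)².
n₁ = 1.333 × 18.86 = 25.2.
Round up: n₁ = 26, giving n₂ = 3 × 26 = 78.

n₁ = 26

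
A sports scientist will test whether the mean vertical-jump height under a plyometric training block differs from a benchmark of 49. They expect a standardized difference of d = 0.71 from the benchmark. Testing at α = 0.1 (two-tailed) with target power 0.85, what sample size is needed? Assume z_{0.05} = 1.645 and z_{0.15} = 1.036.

n = 15

For a one-sample test: n = ((z_{α/2} + z_β) / d)².
z_{α/2} + z_β = 1.645 + 1.036 = 2.681.
n = (2.681 / 0.71)² = 3.776² = 14.26.
Round up.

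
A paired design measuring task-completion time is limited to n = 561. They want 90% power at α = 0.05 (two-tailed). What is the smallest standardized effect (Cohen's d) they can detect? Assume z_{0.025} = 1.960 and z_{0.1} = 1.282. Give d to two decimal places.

d_min ≈ 0.14

For a single sample (or paired design) of n = 561: d_min = (z_{α/2} + z_β)/√n.
z-sum = 1.960 + 1.282 = 3.242.
d_min = 3.242 / √561 = 3.242 / 23.685 = 0.137.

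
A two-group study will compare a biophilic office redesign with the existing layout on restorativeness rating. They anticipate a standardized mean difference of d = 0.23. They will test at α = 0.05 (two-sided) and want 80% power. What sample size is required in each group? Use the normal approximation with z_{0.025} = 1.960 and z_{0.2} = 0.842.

n = 297 per group

For two independent groups with equal n: n = 2·((z_{α/2} + z_β) / d)².
z_{α/2} + z_β = 1.960 + 0.842 = 2.802.
n = 2 × (2.802 / 0.23)² = 2 × 12.183² = 2 × 148.42 = 296.8.
Round up to the next whole participant.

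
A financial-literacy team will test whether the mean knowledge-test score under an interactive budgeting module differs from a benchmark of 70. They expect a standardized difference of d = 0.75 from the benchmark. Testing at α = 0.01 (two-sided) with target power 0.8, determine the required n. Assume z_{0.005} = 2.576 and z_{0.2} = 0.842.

For a one-sample test: n = ((z_{α/2} + z_β) / d)².
z_{α/2} + z_β = 2.576 + 0.842 = 3.418.
n = (3.418 / 0.75)² = 4.557² = 20.77.
Round up.

n = 21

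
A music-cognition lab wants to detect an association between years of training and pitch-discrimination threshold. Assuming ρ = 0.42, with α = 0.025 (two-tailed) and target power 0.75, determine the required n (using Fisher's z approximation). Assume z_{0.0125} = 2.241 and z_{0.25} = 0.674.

Fisher's z: C = ½·ln((1+r)/(1−r)) = ½·ln(2.4483) = 0.4477.
n = ((z_{α/2} + z_β)/C)² + 3.
(2.241 + 0.674) / 0.4477 = 2.915 / 0.4477 = 6.511.
n = 6.511² + 3 = 42.39 + 3 = 45.4.
Round up.

n = 46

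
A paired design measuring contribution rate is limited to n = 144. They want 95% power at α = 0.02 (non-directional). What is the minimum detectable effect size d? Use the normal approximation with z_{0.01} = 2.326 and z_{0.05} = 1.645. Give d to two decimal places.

For a single sample (or paired design) of n = 144: d_min = (z_{α/2} + z_β)/√n.
z-sum = 2.326 + 1.645 = 3.971.
d_min = 3.971 / √144 = 3.971 / 12.000 = 0.331.

d_min ≈ 0.33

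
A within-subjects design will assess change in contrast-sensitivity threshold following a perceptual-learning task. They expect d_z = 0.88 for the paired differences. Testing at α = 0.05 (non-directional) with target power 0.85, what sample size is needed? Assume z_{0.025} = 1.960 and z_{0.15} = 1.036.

n = 12 pairs

For a paired (one-sample on differences) test: n = ((z_{α/2} + z_β) / d)².
z_{α/2} + z_β = 1.960 + 1.036 = 2.996.
n = (2.996 / 0.88)² = 3.405² = 11.59.
Round up.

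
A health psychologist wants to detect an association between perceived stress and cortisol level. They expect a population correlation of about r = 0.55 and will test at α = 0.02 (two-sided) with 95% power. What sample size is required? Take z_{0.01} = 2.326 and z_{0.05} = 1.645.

Fisher's z: C = ½·ln((1+r)/(1−r)) = ½·ln(3.4444) = 0.6184.
n = ((z_{α/2} + z_β)/C)² + 3.
(2.326 + 1.645) / 0.6184 = 3.971 / 0.6184 = 6.421.
n = 6.421² + 3 = 41.23 + 3 = 44.2.
Round up.

n = 45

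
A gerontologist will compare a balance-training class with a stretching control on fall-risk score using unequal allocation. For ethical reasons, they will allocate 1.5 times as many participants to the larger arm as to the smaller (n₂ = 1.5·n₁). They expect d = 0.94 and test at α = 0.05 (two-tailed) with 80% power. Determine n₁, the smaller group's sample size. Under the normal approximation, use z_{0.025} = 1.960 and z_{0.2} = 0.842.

With allocation ratio k = n₂/n₁ = 1.5, Var(x̄₁−x̄₂) = σ²(1/n₁ + 1/(k·n₁)) = σ²·(k+1)/(k·n₁).
So n₁ = (1 + 1/k)·((z_{α/2} + z_β)/d)² = 1.667 × (2.802/0.94)².
n₁ = 1.667 × 8.89 = 14.8.
Round up: n₁ = 15, giving n₂ = ⌈1.5 × 15⌉ = ⌈22.5⌉ = 23.

n₁ = 15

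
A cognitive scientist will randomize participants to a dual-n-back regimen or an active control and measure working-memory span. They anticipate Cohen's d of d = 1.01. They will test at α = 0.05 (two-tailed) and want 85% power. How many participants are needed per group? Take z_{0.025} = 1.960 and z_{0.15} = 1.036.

n = 18 per group

For two independent groups with equal n: n = 2·((z_{α/2} + z_β) / d)².
z_{α/2} + z_β = 1.960 + 1.036 = 2.996.
n = 2 × (2.996 / 1.01)² = 2 × 2.966² = 2 × 8.80 = 17.6.
Round up to the next whole participant.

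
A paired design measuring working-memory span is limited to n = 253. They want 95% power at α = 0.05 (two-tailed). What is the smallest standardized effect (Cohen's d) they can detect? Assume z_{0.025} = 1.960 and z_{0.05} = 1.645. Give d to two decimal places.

d_min ≈ 0.23

For a single sample (or paired design) of n = 253: d_min = (z_{α/2} + z_β)/√n.
z-sum = 1.960 + 1.645 = 3.605.
d_min = 3.605 / √253 = 3.605 / 15.906 = 0.227.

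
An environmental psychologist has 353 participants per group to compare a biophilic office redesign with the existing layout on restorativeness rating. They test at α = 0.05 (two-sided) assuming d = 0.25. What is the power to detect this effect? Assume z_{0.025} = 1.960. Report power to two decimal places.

power ≈ 0.91

For two equal groups, power = Φ(d·√(n/2) − z_{α/2}).
d·√(n/2) = 0.25 × √(353/2) = 0.25 × 13.285 = 3.321.
z_β = 3.321 − 1.960 = 1.361.
Power = Φ(1.361) = 0.913.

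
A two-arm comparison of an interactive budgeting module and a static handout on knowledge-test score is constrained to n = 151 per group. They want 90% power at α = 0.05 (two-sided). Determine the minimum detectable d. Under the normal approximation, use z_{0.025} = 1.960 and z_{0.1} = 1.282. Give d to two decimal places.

d_min ≈ 0.37

For two independent groups of n = 151 each: d_min = (z_{α/2} + z_β)·√(2/n).
z-sum = 1.960 + 1.282 = 3.242.
d_min = 3.242 × √(2/151) = 3.242 × 0.1151 = 0.373.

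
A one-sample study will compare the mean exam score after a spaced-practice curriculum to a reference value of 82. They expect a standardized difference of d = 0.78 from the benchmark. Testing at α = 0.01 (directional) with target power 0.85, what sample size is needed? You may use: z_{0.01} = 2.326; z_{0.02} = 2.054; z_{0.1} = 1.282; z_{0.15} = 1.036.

n = 19

For a one-sample test: n = ((z_{α} + z_β) / d)².
z_{α} + z_β = 2.326 + 1.036 = 3.362.
n = (3.362 / 0.78)² = 4.310² = 18.58.
Round up.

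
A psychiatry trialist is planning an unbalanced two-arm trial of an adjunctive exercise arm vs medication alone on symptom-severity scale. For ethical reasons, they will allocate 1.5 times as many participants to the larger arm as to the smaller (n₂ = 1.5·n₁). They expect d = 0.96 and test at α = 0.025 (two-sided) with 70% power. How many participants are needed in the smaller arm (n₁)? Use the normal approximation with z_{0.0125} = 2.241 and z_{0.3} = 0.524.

n₁ = 14

With allocation ratio k = n₂/n₁ = 1.5, Var(x̄₁−x̄₂) = σ²(1/n₁ + 1/(k·n₁)) = σ²·(k+1)/(k·n₁).
So n₁ = (1 + 1/k)·((z_{α/2} + z_β)/d)² = 1.667 × (2.765/0.96)².
n₁ = 1.667 × 8.30 = 13.8.
Round up: n₁ = 14, giving n₂ = 1.5 × 14 = 21.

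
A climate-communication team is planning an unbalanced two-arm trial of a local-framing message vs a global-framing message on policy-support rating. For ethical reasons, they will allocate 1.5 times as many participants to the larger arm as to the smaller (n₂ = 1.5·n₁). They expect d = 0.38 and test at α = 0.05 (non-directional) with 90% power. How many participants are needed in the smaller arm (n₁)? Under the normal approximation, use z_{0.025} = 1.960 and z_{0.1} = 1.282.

n₁ = 122

With allocation ratio k = n₂/n₁ = 1.5, Var(x̄₁−x̄₂) = σ²(1/n₁ + 1/(k·n₁)) = σ²·(k+1)/(k·n₁).
So n₁ = (1 + 1/k)·((z_{α/2} + z_β)/d)² = 1.667 × (3.242/0.38)².
n₁ = 1.667 × 72.79 = 121.3.
Round up: n₁ = 122, giving n₂ = 1.5 × 122 = 183.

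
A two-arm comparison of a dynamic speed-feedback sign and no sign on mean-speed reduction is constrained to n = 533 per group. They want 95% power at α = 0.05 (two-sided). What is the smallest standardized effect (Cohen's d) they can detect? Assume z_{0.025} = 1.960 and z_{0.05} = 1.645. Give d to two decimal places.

For two independent groups of n = 533 each: d_min = (z_{α/2} + z_β)·√(2/n).
z-sum = 1.960 + 1.645 = 3.605.
d_min = 3.605 × √(2/533) = 3.605 × 0.0613 = 0.221.

d_min ≈ 0.22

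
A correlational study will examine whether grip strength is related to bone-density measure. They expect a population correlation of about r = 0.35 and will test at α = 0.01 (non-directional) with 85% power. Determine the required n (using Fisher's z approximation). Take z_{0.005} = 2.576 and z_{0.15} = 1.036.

n = 101

Fisher's z: C = ½·ln((1+r)/(1−r)) = ½·ln(2.0769) = 0.3654.
n = ((z_{α/2} + z_β)/C)² + 3.
(2.576 + 1.036) / 0.3654 = 3.612 / 0.3654 = 9.885.
n = 9.885² + 3 = 97.71 + 3 = 100.7.
Round up.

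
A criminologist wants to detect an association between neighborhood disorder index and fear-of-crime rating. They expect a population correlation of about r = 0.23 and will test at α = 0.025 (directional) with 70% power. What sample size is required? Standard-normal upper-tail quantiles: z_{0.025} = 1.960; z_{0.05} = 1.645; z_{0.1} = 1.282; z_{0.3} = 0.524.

n = 116

Fisher's z: C = ½·ln((1+r)/(1−r)) = ½·ln(1.5974) = 0.2342.
n = ((z_{α} + z_β)/C)² + 3.
(1.960 + 0.524) / 0.2342 = 2.484 / 0.2342 = 10.606.
n = 10.606² + 3 = 112.49 + 3 = 115.5.
Round up.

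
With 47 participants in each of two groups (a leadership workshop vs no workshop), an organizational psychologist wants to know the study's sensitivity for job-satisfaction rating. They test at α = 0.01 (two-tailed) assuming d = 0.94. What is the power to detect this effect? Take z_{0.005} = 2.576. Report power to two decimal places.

For two equal groups, power = Φ(d·√(n/2) − z_{α/2}).
d·√(n/2) = 0.94 × √(47/2) = 0.94 × 4.848 = 4.557.
z_β = 4.557 − 2.576 = 1.981.
Power = Φ(1.981) = 0.976.

power ≈ 0.98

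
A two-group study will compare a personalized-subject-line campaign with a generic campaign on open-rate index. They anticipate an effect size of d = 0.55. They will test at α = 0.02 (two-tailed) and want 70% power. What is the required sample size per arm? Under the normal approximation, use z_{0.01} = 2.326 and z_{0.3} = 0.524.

For two independent groups with equal n: n = 2·((z_{α/2} + z_β) / d)².
z_{α/2} + z_β = 2.326 + 0.524 = 2.850.
n = 2 × (2.850 / 0.55)² = 2 × 5.182² = 2 × 26.85 = 53.7.
Round up to the next whole participant.

n = 54 per group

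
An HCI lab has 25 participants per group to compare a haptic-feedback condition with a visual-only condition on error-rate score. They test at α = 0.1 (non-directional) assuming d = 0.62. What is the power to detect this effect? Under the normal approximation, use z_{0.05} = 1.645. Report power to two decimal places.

For two equal groups, power = Φ(d·√(n/2) − z_{α/2}).
d·√(n/2) = 0.62 × √(25/2) = 0.62 × 3.536 = 2.192.
z_β = 2.192 − 1.645 = 0.547.
Power = Φ(0.547) = 0.708.

power ≈ 0.71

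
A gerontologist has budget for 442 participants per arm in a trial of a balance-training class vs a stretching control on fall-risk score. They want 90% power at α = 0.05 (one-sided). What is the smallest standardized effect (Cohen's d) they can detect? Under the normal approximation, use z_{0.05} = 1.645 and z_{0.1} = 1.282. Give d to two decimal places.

For two independent groups of n = 442 each: d_min = (z_{α} + z_β)·√(2/n).
z-sum = 1.645 + 1.282 = 2.927.
d_min = 2.927 × √(2/442) = 2.927 × 0.0673 = 0.197.

d_min ≈ 0.20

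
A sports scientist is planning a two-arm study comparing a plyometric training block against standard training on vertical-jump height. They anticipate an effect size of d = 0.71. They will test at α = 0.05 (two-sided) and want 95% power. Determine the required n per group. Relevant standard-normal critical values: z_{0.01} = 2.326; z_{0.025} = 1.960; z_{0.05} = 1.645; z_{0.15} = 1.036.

n = 52 per group

For two independent groups with equal n: n = 2·((z_{α/2} + z_β) / d)².
z_{α/2} + z_β = 1.960 + 1.645 = 3.605.
n = 2 × (3.605 / 0.71)² = 2 × 5.077² = 2 × 25.78 = 51.6.
Round up to the next whole participant.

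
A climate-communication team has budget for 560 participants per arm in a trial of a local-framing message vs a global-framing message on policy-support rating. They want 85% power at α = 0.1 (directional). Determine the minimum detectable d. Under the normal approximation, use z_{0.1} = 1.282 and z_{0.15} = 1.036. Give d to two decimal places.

d_min ≈ 0.14

For two independent groups of n = 560 each: d_min = (z_{α} + z_β)·√(2/n).
z-sum = 1.282 + 1.036 = 2.318.
d_min = 2.318 × √(2/560) = 2.318 × 0.0598 = 0.139.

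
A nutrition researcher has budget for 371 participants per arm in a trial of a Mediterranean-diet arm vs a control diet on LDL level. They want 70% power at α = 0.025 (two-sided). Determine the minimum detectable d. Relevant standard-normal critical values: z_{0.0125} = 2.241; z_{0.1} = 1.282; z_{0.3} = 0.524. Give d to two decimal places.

d_min ≈ 0.20

For two independent groups of n = 371 each: d_min = (z_{α/2} + z_β)·√(2/n).
z-sum = 2.241 + 0.524 = 2.765.
d_min = 2.765 × √(2/371) = 2.765 × 0.0734 = 0.203.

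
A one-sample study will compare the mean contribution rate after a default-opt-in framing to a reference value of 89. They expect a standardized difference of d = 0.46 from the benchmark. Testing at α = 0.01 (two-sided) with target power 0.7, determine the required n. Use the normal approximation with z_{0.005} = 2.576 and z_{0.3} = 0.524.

n = 46

For a one-sample test: n = ((z_{α/2} + z_β) / d)².
z_{α/2} + z_β = 2.576 + 0.524 = 3.100.
n = (3.100 / 0.46)² = 6.739² = 45.42.
Round up.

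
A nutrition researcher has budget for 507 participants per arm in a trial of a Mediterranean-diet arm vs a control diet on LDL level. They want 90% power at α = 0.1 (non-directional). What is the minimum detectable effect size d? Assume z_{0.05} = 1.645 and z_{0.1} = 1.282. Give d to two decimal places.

d_min ≈ 0.18

For two independent groups of n = 507 each: d_min = (z_{α/2} + z_β)·√(2/n).
z-sum = 1.645 + 1.282 = 2.927.
d_min = 2.927 × √(2/507) = 2.927 × 0.0628 = 0.184.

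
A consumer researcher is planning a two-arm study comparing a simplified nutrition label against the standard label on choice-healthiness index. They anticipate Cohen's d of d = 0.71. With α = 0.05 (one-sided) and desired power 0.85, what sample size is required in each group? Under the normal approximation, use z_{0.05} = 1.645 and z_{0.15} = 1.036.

n = 29 per group

For two independent groups with equal n: n = 2·((z_{α} + z_β) / d)².
z_{α} + z_β = 1.645 + 1.036 = 2.681.
n = 2 × (2.681 / 0.71)² = 2 × 3.776² = 2 × 14.26 = 28.5.
Round up to the next whole participant.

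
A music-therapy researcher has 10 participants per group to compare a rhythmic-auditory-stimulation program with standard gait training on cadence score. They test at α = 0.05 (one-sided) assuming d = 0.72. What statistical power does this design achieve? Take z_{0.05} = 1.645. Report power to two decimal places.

power ≈ 0.49

For two equal groups, power = Φ(d·√(n/2) − z_{α}).
d·√(n/2) = 0.72 × √(10/2) = 0.72 × 2.236 = 1.610.
z_β = 1.610 − 1.645 = -0.035.
Power = Φ(-0.035) = 0.486.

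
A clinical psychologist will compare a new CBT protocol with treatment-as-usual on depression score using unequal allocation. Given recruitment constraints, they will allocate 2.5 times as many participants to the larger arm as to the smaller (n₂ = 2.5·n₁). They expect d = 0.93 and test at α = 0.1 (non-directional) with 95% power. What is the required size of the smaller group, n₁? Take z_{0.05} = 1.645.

With allocation ratio k = n₂/n₁ = 2.5, Var(x̄₁−x̄₂) = σ²(1/n₁ + 1/(k·n₁)) = σ²·(k+1)/(k·n₁).
So n₁ = (1 + 1/k)·((z_{α/2} + z_β)/d)² = 1.400 × (3.290/0.93)².
n₁ = 1.400 × 12.51 = 17.5.
Round up: n₁ = 18, giving n₂ = 2.5 × 18 = 45.

n₁ = 18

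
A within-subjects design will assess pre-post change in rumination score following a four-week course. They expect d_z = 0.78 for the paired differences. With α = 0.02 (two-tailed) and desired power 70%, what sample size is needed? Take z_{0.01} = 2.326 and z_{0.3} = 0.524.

n = 14 pairs

For a paired (one-sample on differences) test: n = ((z_{α/2} + z_β) / d)².
z_{α/2} + z_β = 2.326 + 0.524 = 2.850.
n = (2.850 / 0.78)² = 3.654² = 13.35.
Round up.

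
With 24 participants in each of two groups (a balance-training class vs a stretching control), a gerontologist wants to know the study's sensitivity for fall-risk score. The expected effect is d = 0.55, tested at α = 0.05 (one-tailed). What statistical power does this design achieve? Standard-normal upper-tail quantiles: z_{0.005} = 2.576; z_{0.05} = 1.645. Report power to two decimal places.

power ≈ 0.60

For two equal groups, power = Φ(d·√(n/2) − z_{α}).
d·√(n/2) = 0.55 × √(24/2) = 0.55 × 3.464 = 1.905.
z_β = 1.905 − 1.645 = 0.260.
Power = Φ(0.260) = 0.603.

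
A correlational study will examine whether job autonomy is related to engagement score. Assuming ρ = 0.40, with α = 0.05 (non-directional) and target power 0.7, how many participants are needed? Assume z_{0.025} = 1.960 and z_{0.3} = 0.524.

n = 38

Fisher's z: C = ½·ln((1+r)/(1−r)) = ½·ln(2.3333) = 0.4236.
n = ((z_{α/2} + z_β)/C)² + 3.
(1.960 + 0.524) / 0.4236 = 2.484 / 0.4236 = 5.864.
n = 5.864² + 3 = 34.39 + 3 = 37.4.
Round up.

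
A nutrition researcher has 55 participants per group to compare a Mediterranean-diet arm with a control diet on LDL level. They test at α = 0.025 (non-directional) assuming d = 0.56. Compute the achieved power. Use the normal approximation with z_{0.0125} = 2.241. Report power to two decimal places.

power ≈ 0.76

For two equal groups, power = Φ(d·√(n/2) − z_{α/2}).
d·√(n/2) = 0.56 × √(55/2) = 0.56 × 5.244 = 2.937.
z_β = 2.937 − 2.241 = 0.696.
Power = Φ(0.696) = 0.757.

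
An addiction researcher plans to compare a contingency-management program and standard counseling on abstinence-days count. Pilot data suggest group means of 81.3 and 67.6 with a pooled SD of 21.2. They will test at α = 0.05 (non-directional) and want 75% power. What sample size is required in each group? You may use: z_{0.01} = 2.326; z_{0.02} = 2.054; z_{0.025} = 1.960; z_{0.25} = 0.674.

n = 34 per group

Cohen's d = |M₁ − M₂| / SD_pooled = |81.3 − 67.6| / 21.2 = 13.7 / 21.2 = 0.646.
For two independent groups with equal n: n = 2·((z_{α/2} + z_β) / d)².
z_{α/2} + z_β = 1.960 + 0.674 = 2.634.
n = 2 × (2.634 / 0.646)² = 2 × 4.077² = 2 × 16.63 = 33.3.
Round up to the next whole participant.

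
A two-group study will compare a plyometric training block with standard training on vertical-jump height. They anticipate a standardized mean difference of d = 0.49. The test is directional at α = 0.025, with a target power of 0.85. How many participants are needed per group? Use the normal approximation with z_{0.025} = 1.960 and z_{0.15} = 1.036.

For two independent groups with equal n: n = 2·((z_{α} + z_β) / d)².
z_{α} + z_β = 1.960 + 1.036 = 2.996.
n = 2 × (2.996 / 0.49)² = 2 × 6.114² = 2 × 37.38 = 74.8.
Round up to the next whole participant.

n = 75 per group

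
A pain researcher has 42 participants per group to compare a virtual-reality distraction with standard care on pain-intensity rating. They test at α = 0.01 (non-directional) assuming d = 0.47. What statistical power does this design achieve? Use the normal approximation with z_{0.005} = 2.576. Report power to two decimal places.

power ≈ 0.34

For two equal groups, power = Φ(d·√(n/2) − z_{α/2}).
d·√(n/2) = 0.47 × √(42/2) = 0.47 × 4.583 = 2.154.
z_β = 2.154 − 2.576 = -0.422.
Power = Φ(-0.422) = 0.336.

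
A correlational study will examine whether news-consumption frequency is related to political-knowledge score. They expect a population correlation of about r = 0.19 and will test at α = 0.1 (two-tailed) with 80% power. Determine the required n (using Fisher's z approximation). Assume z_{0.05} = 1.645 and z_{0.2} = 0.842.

Fisher's z: C = ½·ln((1+r)/(1−r)) = ½·ln(1.4691) = 0.1923.
n = ((z_{α/2} + z_β)/C)² + 3.
(1.645 + 0.842) / 0.1923 = 2.487 / 0.1923 = 12.933.
n = 12.933² + 3 = 167.26 + 3 = 170.3.
Round up.

n = 171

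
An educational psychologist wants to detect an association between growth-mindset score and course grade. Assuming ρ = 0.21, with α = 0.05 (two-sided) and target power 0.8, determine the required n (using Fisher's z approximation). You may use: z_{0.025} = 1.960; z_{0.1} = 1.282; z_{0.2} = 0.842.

n = 176

Fisher's z: C = ½·ln((1+r)/(1−r)) = ½·ln(1.5316) = 0.2132.
n = ((z_{α/2} + z_β)/C)² + 3.
(1.960 + 0.842) / 0.2132 = 2.802 / 0.2132 = 13.143.
n = 13.143² + 3 = 172.73 + 3 = 175.7.
Round up.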